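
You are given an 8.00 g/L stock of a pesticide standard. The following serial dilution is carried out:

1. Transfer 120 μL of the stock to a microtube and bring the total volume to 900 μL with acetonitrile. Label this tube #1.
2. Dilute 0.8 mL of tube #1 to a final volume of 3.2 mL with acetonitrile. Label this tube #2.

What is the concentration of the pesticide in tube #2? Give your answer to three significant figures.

0.267 g/L

Step 1: 120 μL brought to 900 μL → factor 900/120 = 7.5
Step 2: 0.8 mL brought to 3.2 mL → factor 3.2/0.8 = 4
Overall dilution factor = 7.5 × 4 = 30
Final = 8.00 g/L / 30 = 0.267 g/L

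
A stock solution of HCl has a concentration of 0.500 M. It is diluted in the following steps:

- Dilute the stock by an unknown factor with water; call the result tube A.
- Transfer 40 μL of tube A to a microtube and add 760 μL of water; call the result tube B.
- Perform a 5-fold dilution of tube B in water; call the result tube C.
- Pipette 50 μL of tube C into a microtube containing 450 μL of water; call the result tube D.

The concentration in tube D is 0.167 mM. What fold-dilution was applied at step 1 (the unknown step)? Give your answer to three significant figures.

Step 1: unknown factor x
Step 2: 40 μL + 760 μL = 800 μL total → factor 800/40 = 20
Step 3: 5-fold → factor 5
Step 4: 50 μL + 450 μL = 500 μL total → factor 500/50 = 10
Product of known-step factors = 1000
Overall factor = 0.500 M / (0.167 mM) = 2994
x = 2994 / 1000 = 2.99

2.99-fold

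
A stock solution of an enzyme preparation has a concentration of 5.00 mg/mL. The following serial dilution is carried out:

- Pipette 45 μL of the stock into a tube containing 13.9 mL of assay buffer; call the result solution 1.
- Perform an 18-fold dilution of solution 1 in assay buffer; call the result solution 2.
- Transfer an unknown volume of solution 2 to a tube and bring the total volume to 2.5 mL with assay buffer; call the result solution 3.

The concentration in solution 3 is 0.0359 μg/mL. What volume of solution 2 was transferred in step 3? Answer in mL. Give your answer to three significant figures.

Step 1: 45 μL + 13.9 mL = 13945 μL total → factor 13945/45 = 309.89
Step 2: 18-fold → factor 18
Step 3: v brought to 2.5 mL → factor = 2.5 mL/v
Product of known-step factors = 5578
Overall factor = 5.00 mg/mL / (0.0359 μg/mL) = 1.3928 × 10^5
Step-3 factor = 1.3928 × 10^5 / 5578 = 24.969
v = 2.5 mL / 24.969 = 0.100 mL

0.100 mL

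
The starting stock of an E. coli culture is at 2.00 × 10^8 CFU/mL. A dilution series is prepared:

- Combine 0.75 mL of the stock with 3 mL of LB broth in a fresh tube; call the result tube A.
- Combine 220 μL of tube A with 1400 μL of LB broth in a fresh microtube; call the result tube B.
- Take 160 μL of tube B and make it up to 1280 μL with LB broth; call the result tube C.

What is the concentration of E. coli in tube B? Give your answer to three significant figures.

5.43 × 10^6 CFU/mL

Step 1: 0.75 mL + 3 mL = 3.75 mL total → factor 3.75/0.75 = 5
Step 2: 220 μL + 1400 μL = 1620 μL total → factor 1620/220 = 7.3636
Dilution factor through tube B = 5 × 7.3636 = 36.818
[tube B] = 2.00 × 10^8 CFU/mL / 36.818 = 5.43 × 10^6 CFU/mL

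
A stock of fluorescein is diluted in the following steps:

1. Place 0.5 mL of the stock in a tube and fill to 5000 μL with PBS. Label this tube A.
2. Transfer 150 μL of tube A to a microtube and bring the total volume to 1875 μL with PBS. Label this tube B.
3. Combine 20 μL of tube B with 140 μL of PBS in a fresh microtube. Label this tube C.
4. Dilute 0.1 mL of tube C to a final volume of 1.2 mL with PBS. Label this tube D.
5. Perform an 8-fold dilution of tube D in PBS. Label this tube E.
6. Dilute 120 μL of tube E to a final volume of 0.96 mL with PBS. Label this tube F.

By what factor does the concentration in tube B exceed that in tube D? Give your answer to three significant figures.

Step 1: 0.5 mL brought to 5000 μL → factor 5/0.5 = 10
Step 2: 150 μL brought to 1875 μL → factor 1875/150 = 12.5
Step 3: 20 μL + 140 μL = 160 μL total → factor 160/20 = 8
Step 4: 0.1 mL brought to 1.2 mL → factor 1.2/0.1 = 12
Dilution factor to tube B = 125; to tube D = 12000
[tube B]/[tube D] = (factor to tube D)/(factor to tube B) = 12000/125 = 96.0

96.0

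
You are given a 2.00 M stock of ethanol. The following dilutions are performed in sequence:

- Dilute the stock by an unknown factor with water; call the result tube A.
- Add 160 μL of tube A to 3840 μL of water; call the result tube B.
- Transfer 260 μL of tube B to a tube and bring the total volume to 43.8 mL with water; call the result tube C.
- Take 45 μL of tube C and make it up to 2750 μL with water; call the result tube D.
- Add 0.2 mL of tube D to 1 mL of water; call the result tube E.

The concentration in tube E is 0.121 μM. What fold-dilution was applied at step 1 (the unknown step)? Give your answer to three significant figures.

10.7-fold

Step 1: unknown factor x
Step 2: 160 μL + 3840 μL = 4000 μL total → factor 4000/160 = 25
Step 3: 260 μL brought to 43.8 mL → factor 43800/260 = 168.46
Step 4: 45 μL brought to 2750 μL → factor 2750/45 = 61.111
Step 5: 0.2 mL + 1 mL = 1.2 mL total → factor 1.2/0.2 = 6
Product of known-step factors = 1.5442 × 10^6
Overall factor = 2.00 M / (0.121 μM) = 1.6529 × 10^7
x = 1.6529 × 10^7 / 1.5442 × 10^6 = 10.7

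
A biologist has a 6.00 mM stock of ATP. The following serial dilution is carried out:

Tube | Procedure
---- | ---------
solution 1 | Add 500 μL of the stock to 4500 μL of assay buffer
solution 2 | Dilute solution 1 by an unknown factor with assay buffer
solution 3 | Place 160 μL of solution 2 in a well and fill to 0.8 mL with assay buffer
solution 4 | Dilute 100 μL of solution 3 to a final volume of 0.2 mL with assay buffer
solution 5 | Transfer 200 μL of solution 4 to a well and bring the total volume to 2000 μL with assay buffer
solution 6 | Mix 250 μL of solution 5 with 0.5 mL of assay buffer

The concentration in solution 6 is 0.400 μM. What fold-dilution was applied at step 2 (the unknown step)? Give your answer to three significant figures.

Step 1: 500 μL + 4500 μL = 5000 μL total → factor 5000/500 = 10
Step 2: unknown factor x
Step 3: 160 μL brought to 0.8 mL → factor 800/160 = 5
Step 4: 100 μL brought to 0.2 mL → factor 200/100 = 2
Step 5: 200 μL brought to 2000 μL → factor 2000/200 = 10
Step 6: 250 μL + 0.5 mL = 750 μL total → factor 750/250 = 3
Product of known-step factors = 3000
Overall factor = 6.00 mM / (0.400 μM) = 15000
x = 15000 / 3000 = 5.00

5.00-fold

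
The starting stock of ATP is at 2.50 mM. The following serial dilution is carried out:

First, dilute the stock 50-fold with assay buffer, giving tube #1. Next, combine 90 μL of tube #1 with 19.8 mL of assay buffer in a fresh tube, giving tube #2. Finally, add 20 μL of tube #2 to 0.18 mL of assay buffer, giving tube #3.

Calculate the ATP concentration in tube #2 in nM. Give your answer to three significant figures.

226 nM

Step 1: 50-fold → factor 50
Step 2: 90 μL + 19.8 mL = 19890 μL total → factor 19890/90 = 221
Dilution factor through tube #2 = 50 × 221 = 11050
[tube #2] = 2.50 mM / 11050 = 0.0002262 mM = 226 nM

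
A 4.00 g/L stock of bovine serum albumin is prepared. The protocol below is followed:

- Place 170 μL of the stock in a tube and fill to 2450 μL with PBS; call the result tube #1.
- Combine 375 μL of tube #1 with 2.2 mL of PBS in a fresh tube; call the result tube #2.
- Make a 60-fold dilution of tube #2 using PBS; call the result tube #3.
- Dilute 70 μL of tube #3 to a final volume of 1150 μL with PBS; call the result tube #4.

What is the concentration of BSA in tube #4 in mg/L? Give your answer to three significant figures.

0.0410 mg/L

Step 1: 170 μL brought to 2450 μL → factor 2450/170 = 14.412
Step 2: 375 μL + 2.2 mL = 2575 μL total → factor 2575/375 = 6.8667
Step 3: 60-fold → factor 60
Step 4: 70 μL brought to 1150 μL → factor 1150/70 = 16.429
Dilution factor through tube #4 = 14.412 × 6.8667 × 60 × 16.429 = 97547
[tube #4] = 4.00 g/L / 97547 = 4.101 × 10^-5 g/L = 0.0410 mg/L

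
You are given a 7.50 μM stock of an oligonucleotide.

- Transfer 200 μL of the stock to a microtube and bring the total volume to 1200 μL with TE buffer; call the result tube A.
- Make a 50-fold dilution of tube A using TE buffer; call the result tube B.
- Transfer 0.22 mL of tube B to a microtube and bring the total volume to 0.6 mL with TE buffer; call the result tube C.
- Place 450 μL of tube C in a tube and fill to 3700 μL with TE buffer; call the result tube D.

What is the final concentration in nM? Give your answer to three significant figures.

Step 1: 200 μL brought to 1200 μL → factor 1200/200 = 6
Step 2: 50-fold → factor 50
Step 3: 0.22 mL brought to 0.6 mL → factor 0.6/0.22 = 2.7273
Step 4: 450 μL brought to 3700 μL → factor 3700/450 = 8.2222
Overall dilution factor = 6 × 50 × 2.7273 × 8.2222 = 6727.3
Final = 7.50 μM / 6727.3 = 0.001115 μM = 1.11 nM

1.11 nM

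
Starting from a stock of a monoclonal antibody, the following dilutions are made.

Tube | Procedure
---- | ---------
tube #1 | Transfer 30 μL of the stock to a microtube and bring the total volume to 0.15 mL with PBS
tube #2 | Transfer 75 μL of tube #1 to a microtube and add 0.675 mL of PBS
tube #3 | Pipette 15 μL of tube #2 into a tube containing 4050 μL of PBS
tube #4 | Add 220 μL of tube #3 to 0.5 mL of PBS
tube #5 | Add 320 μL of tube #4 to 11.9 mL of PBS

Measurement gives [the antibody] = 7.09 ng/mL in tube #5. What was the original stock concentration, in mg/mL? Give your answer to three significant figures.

12.0 mg/mL

Step 1: 30 μL brought to 0.15 mL → factor 150/30 = 5
Step 2: 75 μL + 0.675 mL = 750 μL total → factor 750/75 = 10
Step 3: 15 μL + 4050 μL = 4065 μL total → factor 4065/15 = 271
Step 4: 220 μL + 0.5 mL = 720 μL total → factor 720/220 = 3.2727
Step 5: 320 μL + 11.9 mL = 12220 μL total → factor 12220/320 = 38.188
Overall dilution factor = 5 × 10 × 271 × 3.2727 × 38.188 = 1.6934 × 10^6
Stock = 7.09 ng/mL × 1.6934 × 10^6 = 1.201 × 10^7 ng/mL = 12.0 mg/mL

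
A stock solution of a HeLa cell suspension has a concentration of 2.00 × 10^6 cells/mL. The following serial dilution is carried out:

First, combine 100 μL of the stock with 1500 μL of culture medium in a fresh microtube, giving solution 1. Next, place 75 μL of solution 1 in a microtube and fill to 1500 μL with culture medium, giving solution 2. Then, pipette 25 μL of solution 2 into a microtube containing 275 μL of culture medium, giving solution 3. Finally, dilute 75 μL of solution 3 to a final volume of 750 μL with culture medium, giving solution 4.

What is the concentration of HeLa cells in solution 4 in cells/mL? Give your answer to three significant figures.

52.1 cells/mL

Step 1: 100 μL + 1500 μL = 1600 μL total → factor 1600/100 = 16
Step 2: 75 μL brought to 1500 μL → factor 1500/75 = 20
Step 3: 25 μL + 275 μL = 300 μL total → factor 300/25 = 12
Step 4: 75 μL brought to 750 μL → factor 750/75 = 10
Overall dilution factor = 16 × 20 × 12 × 10 = 38400
Final = 2.00 × 10^6 cells/mL / 38400 = 52.1 cells/mL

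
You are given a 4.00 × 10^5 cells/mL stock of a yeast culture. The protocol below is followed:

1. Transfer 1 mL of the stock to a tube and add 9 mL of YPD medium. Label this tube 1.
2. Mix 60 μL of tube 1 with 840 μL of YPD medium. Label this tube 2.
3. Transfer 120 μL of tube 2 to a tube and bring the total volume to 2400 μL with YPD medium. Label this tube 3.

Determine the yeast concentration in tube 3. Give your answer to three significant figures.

Step 1: 1 mL + 9 mL = 10 mL total → factor 10/1 = 10
Step 2: 60 μL + 840 μL = 900 μL total → factor 900/60 = 15
Step 3: 120 μL brought to 2400 μL → factor 2400/120 = 20
Overall dilution factor = 10 × 15 × 20 = 3000
Final = 4.00 × 10^5 cells/mL / 3000 = 133 cells/mL

133 cells/mL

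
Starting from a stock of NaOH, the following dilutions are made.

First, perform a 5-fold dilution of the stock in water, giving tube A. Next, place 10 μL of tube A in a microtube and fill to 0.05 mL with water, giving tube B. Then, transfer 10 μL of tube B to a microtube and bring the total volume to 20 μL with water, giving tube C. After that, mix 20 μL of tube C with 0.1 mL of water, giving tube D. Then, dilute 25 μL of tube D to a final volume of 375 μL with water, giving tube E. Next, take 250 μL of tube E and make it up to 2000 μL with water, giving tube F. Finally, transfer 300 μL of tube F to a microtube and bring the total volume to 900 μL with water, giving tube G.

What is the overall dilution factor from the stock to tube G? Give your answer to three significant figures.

1.08 × 10^5

Step 1: 5-fold → factor 5
Step 2: 10 μL brought to 0.05 mL → factor 50/10 = 5
Step 3: 10 μL brought to 20 μL → factor 20/10 = 2
Step 4: 20 μL + 0.1 mL = 120 μL total → factor 120/20 = 6
Step 5: 25 μL brought to 375 μL → factor 375/25 = 15
Step 6: 250 μL brought to 2000 μL → factor 2000/250 = 8
Step 7: 300 μL brought to 900 μL → factor 900/300 = 3
Overall dilution factor = 5 × 5 × 2 × 6 × 15 × 8 × 3 = 1.08 × 10^5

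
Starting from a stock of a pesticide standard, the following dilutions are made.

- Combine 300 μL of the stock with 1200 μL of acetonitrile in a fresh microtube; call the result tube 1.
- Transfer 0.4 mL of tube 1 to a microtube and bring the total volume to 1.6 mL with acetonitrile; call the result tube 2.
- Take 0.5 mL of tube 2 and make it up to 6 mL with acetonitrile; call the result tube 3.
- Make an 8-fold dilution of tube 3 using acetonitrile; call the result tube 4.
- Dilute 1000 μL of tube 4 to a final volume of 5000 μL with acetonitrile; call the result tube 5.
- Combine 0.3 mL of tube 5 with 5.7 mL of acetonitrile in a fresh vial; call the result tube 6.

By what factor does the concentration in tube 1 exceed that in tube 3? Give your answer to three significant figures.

48.0

Step 1: 300 μL + 1200 μL = 1500 μL total → factor 1500/300 = 5
Step 2: 0.4 mL brought to 1.6 mL → factor 1.6/0.4 = 4
Step 3: 0.5 mL brought to 6 mL → factor 6/0.5 = 12
Dilution factor to tube 1 = 5; to tube 3 = 240
[tube 1]/[tube 3] = (factor to tube 3)/(factor to tube 1) = 240/5 = 48.0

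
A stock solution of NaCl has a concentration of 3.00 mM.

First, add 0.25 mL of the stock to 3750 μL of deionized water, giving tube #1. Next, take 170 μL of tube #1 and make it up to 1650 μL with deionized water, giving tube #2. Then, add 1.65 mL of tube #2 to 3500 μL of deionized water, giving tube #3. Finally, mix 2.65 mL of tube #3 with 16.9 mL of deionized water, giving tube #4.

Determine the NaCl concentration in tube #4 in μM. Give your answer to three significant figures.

0.839 μM

Step 1: 0.25 mL + 3750 μL = 4 mL total → factor 4/0.25 = 16
Step 2: 170 μL brought to 1650 μL → factor 1650/170 = 9.7059
Step 3: 1.65 mL + 3500 μL = 5.15 mL total → factor 5.15/1.65 = 3.1212
Step 4: 2.65 mL + 16.9 mL = 19.55 mL total → factor 19.55/2.65 = 7.3774
Overall dilution factor = 16 × 9.7059 × 3.1212 × 7.3774 = 3575.8
Final = 3.00 mM / 3575.8 = 0.0008390 mM = 0.839 μM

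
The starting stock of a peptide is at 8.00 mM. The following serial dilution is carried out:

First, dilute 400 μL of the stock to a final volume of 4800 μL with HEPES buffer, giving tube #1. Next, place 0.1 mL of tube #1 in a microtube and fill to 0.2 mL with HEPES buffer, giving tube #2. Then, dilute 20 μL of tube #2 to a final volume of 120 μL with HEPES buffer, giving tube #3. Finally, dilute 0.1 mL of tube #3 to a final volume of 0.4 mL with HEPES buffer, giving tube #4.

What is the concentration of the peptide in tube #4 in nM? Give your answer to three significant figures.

1.39 × 10^4 nM

Step 1: 400 μL brought to 4800 μL → factor 4800/400 = 12
Step 2: 0.1 mL brought to 0.2 mL → factor 0.2/0.1 = 2
Step 3: 20 μL brought to 120 μL → factor 120/20 = 6
Step 4: 0.1 mL brought to 0.4 mL → factor 0.4/0.1 = 4
Overall dilution factor = 12 × 2 × 6 × 4 = 576
Final = 8.00 mM / 576 = 0.01389 mM = 1.39 × 10^4 nM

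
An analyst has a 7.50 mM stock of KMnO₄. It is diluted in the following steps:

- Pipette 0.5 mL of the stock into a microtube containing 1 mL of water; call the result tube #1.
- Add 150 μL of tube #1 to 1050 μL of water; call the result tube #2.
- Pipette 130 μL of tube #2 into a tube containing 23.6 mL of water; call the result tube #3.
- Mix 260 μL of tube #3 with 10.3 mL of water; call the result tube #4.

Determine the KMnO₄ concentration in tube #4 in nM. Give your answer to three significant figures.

Step 1: 0.5 mL + 1 mL = 1.5 mL total → factor 1.5/0.5 = 3
Step 2: 150 μL + 1050 μL = 1200 μL total → factor 1200/150 = 8
Step 3: 130 μL + 23.6 mL = 23730 μL total → factor 23730/130 = 182.54
Step 4: 260 μL + 10.3 mL = 10560 μL total → factor 10560/260 = 40.615
Overall dilution factor = 3 × 8 × 182.54 × 40.615 = 1.7793 × 10^5
Final = 7.50 mM / 1.7793 × 10^5 = 4.215 × 10^-5 mM = 42.2 nM

42.2 nM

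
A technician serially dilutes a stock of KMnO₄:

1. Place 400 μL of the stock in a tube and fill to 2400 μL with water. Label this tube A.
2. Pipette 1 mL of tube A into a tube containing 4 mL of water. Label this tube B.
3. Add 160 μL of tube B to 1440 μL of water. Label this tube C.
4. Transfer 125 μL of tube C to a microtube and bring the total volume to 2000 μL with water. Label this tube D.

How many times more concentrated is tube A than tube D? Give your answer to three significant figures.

800

Step 1: 400 μL brought to 2400 μL → factor 2400/400 = 6
Step 2: 1 mL + 4 mL = 5 mL total → factor 5/1 = 5
Step 3: 160 μL + 1440 μL = 1600 μL total → factor 1600/160 = 10
Step 4: 125 μL brought to 2000 μL → factor 2000/125 = 16
Dilution factor to tube A = 6; to tube D = 4800
[tube A]/[tube D] = (factor to tube D)/(factor to tube A) = 4800/6 = 800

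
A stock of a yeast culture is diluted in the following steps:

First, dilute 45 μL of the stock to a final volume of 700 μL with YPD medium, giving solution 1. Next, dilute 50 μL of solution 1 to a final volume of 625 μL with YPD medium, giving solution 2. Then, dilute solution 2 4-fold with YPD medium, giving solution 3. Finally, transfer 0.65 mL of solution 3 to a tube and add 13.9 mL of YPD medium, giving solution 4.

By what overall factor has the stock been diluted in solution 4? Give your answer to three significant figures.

Step 1: 45 μL brought to 700 μL → factor 700/45 = 15.556
Step 2: 50 μL brought to 625 μL → factor 625/50 = 12.5
Step 3: 4-fold → factor 4
Step 4: 0.65 mL + 13.9 mL = 14.55 mL total → factor 14.55/0.65 = 22.385
Overall dilution factor = 15.556 × 12.5 × 4 × 22.385 = 17410

1.74 × 10^4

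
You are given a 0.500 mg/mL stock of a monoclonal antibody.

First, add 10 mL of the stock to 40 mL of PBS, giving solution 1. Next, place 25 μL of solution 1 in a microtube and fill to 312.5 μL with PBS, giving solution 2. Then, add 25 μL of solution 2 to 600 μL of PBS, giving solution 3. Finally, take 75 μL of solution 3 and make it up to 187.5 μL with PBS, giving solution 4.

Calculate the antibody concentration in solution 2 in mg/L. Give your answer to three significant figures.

8.00 mg/L

Step 1: 10 mL + 40 mL = 50 mL total → factor 50/10 = 5
Step 2: 25 μL brought to 312.5 μL → factor 312.5/25 = 12.5
Dilution factor through solution 2 = 5 × 12.5 = 62.5
[solution 2] = 0.500 mg/mL / 62.5 = 0.008000 mg/mL = 8.00 mg/L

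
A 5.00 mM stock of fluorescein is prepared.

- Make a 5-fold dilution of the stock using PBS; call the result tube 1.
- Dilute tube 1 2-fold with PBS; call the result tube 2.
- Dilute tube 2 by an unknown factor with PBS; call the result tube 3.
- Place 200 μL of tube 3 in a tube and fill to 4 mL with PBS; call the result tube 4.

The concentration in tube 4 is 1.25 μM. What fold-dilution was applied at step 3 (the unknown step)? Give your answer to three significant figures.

20.0-fold

Step 1: 5-fold → factor 5
Step 2: 2-fold → factor 2
Step 3: unknown factor x
Step 4: 200 μL brought to 4 mL → factor 4000/200 = 20
Product of known-step factors = 200
Overall factor = 5.00 mM / (1.25 μM) = 4000
x = 4000 / 200 = 20.0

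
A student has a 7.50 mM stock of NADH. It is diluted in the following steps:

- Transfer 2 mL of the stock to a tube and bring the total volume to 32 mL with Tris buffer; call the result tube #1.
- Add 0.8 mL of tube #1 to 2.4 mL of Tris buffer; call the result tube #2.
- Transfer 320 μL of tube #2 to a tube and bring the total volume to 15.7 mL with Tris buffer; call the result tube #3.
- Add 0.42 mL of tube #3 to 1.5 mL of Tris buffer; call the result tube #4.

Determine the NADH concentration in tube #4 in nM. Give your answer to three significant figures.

Step 1: 2 mL brought to 32 mL → factor 32/2 = 16
Step 2: 0.8 mL + 2.4 mL = 3.2 mL total → factor 3.2/0.8 = 4
Step 3: 320 μL brought to 15.7 mL → factor 15700/320 = 49.062
Step 4: 0.42 mL + 1.5 mL = 1.92 mL total → factor 1.92/0.42 = 4.5714
Overall dilution factor = 16 × 4 × 49.062 × 4.5714 = 14354
Final = 7.50 mM / 14354 = 0.0005225 mM = 522 nM

522 nM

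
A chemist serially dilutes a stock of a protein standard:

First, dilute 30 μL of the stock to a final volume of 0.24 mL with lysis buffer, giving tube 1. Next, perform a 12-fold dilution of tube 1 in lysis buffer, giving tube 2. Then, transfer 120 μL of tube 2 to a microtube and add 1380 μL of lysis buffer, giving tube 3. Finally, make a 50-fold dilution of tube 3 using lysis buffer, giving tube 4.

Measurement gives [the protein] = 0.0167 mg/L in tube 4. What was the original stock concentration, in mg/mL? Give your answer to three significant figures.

1.00 mg/mL

Step 1: 30 μL brought to 0.24 mL → factor 240/30 = 8
Step 2: 12-fold → factor 12
Step 3: 120 μL + 1380 μL = 1500 μL total → factor 1500/120 = 12.5
Step 4: 50-fold → factor 50
Overall dilution factor = 8 × 12 × 12.5 × 50 = 60000
Stock = 0.0167 mg/L × 60000 = 1002 mg/L = 1.00 mg/mL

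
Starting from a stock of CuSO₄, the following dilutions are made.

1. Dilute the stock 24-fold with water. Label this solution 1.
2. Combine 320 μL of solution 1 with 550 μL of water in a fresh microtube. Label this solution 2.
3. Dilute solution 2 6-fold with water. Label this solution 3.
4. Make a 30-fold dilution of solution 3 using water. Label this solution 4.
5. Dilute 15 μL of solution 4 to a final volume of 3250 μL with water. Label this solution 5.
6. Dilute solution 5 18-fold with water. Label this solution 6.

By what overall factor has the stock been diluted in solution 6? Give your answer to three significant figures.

Step 1: 24-fold → factor 24
Step 2: 320 μL + 550 μL = 870 μL total → factor 870/320 = 2.7188
Step 3: 6-fold → factor 6
Step 4: 30-fold → factor 30
Step 5: 15 μL brought to 3250 μL → factor 3250/15 = 216.67
Step 6: 18-fold → factor 18
Overall dilution factor = 24 × 2.7188 × 6 × 30 × 216.67 × 18 = 4.5806 × 10^7

4.58 × 10^7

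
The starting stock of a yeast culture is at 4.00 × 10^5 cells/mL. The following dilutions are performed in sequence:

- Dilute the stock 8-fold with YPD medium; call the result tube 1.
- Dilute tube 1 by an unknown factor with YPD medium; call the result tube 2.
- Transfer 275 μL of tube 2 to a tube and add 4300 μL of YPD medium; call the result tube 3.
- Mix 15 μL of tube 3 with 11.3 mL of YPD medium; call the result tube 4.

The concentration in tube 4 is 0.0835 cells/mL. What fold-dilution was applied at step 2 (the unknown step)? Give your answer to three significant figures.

47.7-fold

Step 1: 8-fold → factor 8
Step 2: unknown factor x
Step 3: 275 μL + 4300 μL = 4575 μL total → factor 4575/275 = 16.636
Step 4: 15 μL + 11.3 mL = 11315 μL total → factor 11315/15 = 754.33
Product of known-step factors = 1.0039 × 10^5
Overall factor = 4.00 × 10^5 cells/mL / (0.0835 cells/mL) = 4.7904 × 10^6
x = 4.7904 × 10^6 / 1.0039 × 10^5 = 47.7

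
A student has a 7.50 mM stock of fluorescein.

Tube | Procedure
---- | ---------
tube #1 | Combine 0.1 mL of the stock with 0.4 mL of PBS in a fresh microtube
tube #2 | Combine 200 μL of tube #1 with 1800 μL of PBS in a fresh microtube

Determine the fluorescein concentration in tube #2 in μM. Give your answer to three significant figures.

Step 1: 0.1 mL + 0.4 mL = 0.5 mL total → factor 0.5/0.1 = 5
Step 2: 200 μL + 1800 μL = 2000 μL total → factor 2000/200 = 10
Overall dilution factor = 5 × 10 = 50
Final = 7.50 mM / 50 = 0.1500 mM = 150 μM

150 μM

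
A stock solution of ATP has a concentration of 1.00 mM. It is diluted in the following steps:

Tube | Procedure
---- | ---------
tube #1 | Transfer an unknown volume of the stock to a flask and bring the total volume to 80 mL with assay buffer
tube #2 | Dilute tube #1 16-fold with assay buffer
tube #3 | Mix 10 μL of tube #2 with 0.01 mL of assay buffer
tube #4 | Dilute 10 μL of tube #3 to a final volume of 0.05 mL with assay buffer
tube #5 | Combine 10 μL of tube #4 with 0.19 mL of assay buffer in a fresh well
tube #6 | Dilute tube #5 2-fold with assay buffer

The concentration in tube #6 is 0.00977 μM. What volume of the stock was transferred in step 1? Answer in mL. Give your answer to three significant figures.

Step 1: v brought to 80 mL → factor = 80 mL/v
Step 2: 16-fold → factor 16
Step 3: 10 μL + 0.01 mL = 20 μL total → factor 20/10 = 2
Step 4: 10 μL brought to 0.05 mL → factor 50/10 = 5
Step 5: 10 μL + 0.19 mL = 200 μL total → factor 200/10 = 20
Step 6: 2-fold → factor 2
Product of known-step factors = 6400
Overall factor = 1.00 mM / (0.00977 μM) = 1.0235 × 10^5
Step-1 factor = 1.0235 × 10^5 / 6400 = 15.993
v = 80 mL / 15.993 = 5.00 mL

5.00 mL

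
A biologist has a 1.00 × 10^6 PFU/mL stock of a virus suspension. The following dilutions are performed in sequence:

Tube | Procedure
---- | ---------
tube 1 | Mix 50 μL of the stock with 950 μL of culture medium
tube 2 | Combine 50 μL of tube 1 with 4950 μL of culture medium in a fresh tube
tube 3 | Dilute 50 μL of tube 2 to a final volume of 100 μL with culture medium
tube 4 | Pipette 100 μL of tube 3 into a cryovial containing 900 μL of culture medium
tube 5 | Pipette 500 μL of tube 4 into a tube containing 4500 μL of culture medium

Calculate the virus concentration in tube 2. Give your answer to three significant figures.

500 PFU/mL

Step 1: 50 μL + 950 μL = 1000 μL total → factor 1000/50 = 20
Step 2: 50 μL + 4950 μL = 5000 μL total → factor 5000/50 = 100
Dilution factor through tube 2 = 20 × 100 = 2000
[tube 2] = 1.00 × 10^6 PFU/mL / 2000 = 500 PFU/mL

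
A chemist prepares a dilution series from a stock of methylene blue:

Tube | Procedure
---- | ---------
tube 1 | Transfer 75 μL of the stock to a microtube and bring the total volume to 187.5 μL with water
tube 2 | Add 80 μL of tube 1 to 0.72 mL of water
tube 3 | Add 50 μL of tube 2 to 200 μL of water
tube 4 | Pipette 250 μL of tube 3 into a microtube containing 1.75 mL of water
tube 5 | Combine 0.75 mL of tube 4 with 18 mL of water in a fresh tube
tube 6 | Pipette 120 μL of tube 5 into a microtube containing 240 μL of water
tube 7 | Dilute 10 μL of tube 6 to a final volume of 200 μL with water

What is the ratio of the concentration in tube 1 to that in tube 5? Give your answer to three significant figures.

Step 1: 75 μL brought to 187.5 μL → factor 187.5/75 = 2.5
Step 2: 80 μL + 0.72 mL = 800 μL total → factor 800/80 = 10
Step 3: 50 μL + 200 μL = 250 μL total → factor 250/50 = 5
Step 4: 250 μL + 1.75 mL = 2000 μL total → factor 2000/250 = 8
Step 5: 0.75 mL + 18 mL = 18.75 mL total → factor 18.75/0.75 = 25
Dilution factor to tube 1 = 2.5; to tube 5 = 25000
[tube 1]/[tube 5] = (factor to tube 5)/(factor to tube 1) = 25000/2.5 = 1.00 × 10^4

1.00 × 10^4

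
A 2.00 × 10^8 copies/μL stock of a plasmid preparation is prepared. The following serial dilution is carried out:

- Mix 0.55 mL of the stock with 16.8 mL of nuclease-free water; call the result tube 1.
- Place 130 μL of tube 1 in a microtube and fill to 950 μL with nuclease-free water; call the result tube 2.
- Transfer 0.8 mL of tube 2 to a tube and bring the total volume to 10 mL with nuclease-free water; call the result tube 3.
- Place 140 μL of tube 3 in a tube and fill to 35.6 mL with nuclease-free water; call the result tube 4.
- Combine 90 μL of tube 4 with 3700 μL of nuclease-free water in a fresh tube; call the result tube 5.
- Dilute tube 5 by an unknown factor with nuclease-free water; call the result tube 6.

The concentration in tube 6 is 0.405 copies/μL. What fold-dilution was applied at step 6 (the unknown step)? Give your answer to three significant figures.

Step 1: 0.55 mL + 16.8 mL = 17.35 mL total → factor 17.35/0.55 = 31.545
Step 2: 130 μL brought to 950 μL → factor 950/130 = 7.3077
Step 3: 0.8 mL brought to 10 mL → factor 10/0.8 = 12.5
Step 4: 140 μL brought to 35.6 mL → factor 35600/140 = 254.29
Step 5: 90 μL + 3700 μL = 3790 μL total → factor 3790/90 = 42.111
Step 6: unknown factor x
Product of known-step factors = 3.0856 × 10^7
Overall factor = 2.00 × 10^8 copies/μL / (0.405 copies/μL) = 4.9383 × 10^8
x = 4.9383 × 10^8 / 3.0856 × 10^7 = 16.0

16.0-fold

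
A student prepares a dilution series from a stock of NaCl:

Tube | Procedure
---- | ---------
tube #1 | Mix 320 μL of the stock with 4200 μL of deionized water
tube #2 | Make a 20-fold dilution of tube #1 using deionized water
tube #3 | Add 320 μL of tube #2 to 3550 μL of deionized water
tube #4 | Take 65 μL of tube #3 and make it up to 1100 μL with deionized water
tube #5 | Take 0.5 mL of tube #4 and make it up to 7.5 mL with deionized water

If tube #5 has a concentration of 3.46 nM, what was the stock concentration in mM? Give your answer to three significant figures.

3.00 mM

Step 1: 320 μL + 4200 μL = 4520 μL total → factor 4520/320 = 14.125
Step 2: 20-fold → factor 20
Step 3: 320 μL + 3550 μL = 3870 μL total → factor 3870/320 = 12.094
Step 4: 65 μL brought to 1100 μL → factor 1100/65 = 16.923
Step 5: 0.5 mL brought to 7.5 mL → factor 7.5/0.5 = 15
Overall dilution factor = 14.125 × 20 × 12.094 × 16.923 × 15 = 8.6726 × 10^5
Stock = 3.46 nM × 8.6726 × 10^5 = 3.001 × 10^6 nM = 3.00 mM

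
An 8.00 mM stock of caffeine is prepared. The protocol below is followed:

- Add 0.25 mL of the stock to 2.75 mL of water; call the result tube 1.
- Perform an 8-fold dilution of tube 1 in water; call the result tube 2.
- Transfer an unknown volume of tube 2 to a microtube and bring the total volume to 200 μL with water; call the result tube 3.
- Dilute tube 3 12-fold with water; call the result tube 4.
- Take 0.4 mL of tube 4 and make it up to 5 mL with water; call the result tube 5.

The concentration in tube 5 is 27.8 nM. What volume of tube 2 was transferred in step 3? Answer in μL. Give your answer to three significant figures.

10.0 μL

Step 1: 0.25 mL + 2.75 mL = 3 mL total → factor 3/0.25 = 12
Step 2: 8-fold → factor 8
Step 3: v brought to 200 μL → factor = 200 μL/v
Step 4: 12-fold → factor 12
Step 5: 0.4 mL brought to 5 mL → factor 5/0.4 = 12.5
Product of known-step factors = 14400
Overall factor = 8.00 mM / (27.8 nM) = 2.8777 × 10^5
Step-3 factor = 2.8777 × 10^5 / 14400 = 19.984
v = 200 μL / 19.984 = 10.0 μL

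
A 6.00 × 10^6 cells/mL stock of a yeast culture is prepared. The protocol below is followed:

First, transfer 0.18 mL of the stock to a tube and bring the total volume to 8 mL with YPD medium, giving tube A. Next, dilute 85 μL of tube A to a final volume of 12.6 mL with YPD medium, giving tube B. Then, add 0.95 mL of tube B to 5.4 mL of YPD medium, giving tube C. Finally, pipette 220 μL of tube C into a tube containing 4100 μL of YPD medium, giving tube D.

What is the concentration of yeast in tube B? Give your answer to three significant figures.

911 cells/mL

Step 1: 0.18 mL brought to 8 mL → factor 8/0.18 = 44.444
Step 2: 85 μL brought to 12.6 mL → factor 12600/85 = 148.24
Dilution factor through tube B = 44.444 × 148.24 = 6588.2
[tube B] = 6.00 × 10^6 cells/mL / 6588.2 = 911 cells/mL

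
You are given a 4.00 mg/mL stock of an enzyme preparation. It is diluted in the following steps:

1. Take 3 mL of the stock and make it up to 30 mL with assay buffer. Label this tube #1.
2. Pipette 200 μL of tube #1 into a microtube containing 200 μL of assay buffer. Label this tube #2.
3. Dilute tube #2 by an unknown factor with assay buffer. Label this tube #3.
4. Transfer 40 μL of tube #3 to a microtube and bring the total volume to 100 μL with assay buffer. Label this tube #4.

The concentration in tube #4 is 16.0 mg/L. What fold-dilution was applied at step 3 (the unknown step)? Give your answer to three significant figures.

5.00-fold

Step 1: 3 mL brought to 30 mL → factor 30/3 = 10
Step 2: 200 μL + 200 μL = 400 μL total → factor 400/200 = 2
Step 3: unknown factor x
Step 4: 40 μL brought to 100 μL → factor 100/40 = 2.5
Product of known-step factors = 50
Overall factor = 4.00 mg/mL / (16.0 mg/L) = 250
x = 250 / 50 = 5.00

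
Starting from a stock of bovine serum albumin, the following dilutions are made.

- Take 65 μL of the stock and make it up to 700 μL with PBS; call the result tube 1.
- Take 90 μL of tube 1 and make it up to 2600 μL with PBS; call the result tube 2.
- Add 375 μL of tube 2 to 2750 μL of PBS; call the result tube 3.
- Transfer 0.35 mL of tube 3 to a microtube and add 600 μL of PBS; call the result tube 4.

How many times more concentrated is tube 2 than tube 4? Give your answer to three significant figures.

22.6

Step 1: 65 μL brought to 700 μL → factor 700/65 = 10.769
Step 2: 90 μL brought to 2600 μL → factor 2600/90 = 28.889
Step 3: 375 μL + 2750 μL = 3125 μL total → factor 3125/375 = 8.3333
Step 4: 0.35 mL + 600 μL = 0.95 mL total → factor 0.95/0.35 = 2.7143
Dilution factor to tube 2 = 311.11; to tube 4 = 7037
[tube 2]/[tube 4] = (factor to tube 4)/(factor to tube 2) = 7037/311.11 = 22.6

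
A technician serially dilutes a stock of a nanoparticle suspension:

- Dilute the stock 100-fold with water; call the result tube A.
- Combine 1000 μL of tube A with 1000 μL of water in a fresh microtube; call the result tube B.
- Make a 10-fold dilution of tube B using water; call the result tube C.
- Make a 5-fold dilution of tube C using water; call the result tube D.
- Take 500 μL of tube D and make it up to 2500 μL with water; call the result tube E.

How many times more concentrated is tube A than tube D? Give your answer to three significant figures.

100

Step 1: 100-fold → factor 100
Step 2: 1000 μL + 1000 μL = 2000 μL total → factor 2000/1000 = 2
Step 3: 10-fold → factor 10
Step 4: 5-fold → factor 5
Dilution factor to tube A = 100; to tube D = 10000
[tube A]/[tube D] = (factor to tube D)/(factor to tube A) = 10000/100 = 100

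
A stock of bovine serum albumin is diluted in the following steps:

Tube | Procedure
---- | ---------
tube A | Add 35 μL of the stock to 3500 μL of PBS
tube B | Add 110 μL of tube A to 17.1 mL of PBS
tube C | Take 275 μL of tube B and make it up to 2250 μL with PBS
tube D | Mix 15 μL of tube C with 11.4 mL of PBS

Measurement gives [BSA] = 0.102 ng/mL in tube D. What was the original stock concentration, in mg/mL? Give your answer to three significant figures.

Step 1: 35 μL + 3500 μL = 3535 μL total → factor 3535/35 = 101
Step 2: 110 μL + 17.1 mL = 17210 μL total → factor 17210/110 = 156.45
Step 3: 275 μL brought to 2250 μL → factor 2250/275 = 8.1818
Step 4: 15 μL + 11.4 mL = 11415 μL total → factor 11415/15 = 761
Overall dilution factor = 101 × 156.45 × 8.1818 × 761 = 9.8388 × 10^7
Stock = 0.102 ng/mL × 9.8388 × 10^7 = 1.004 × 10^7 ng/mL = 10.0 mg/mL

10.0 mg/mL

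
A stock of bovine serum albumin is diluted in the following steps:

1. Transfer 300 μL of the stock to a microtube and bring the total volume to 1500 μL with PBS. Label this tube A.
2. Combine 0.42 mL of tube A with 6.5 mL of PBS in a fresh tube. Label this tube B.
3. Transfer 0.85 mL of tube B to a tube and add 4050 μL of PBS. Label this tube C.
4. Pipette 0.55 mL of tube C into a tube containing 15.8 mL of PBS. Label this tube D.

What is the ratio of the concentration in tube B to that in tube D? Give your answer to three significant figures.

171

Step 1: 300 μL brought to 1500 μL → factor 1500/300 = 5
Step 2: 0.42 mL + 6.5 mL = 6.92 mL total → factor 6.92/0.42 = 16.476
Step 3: 0.85 mL + 4050 μL = 4.9 mL total → factor 4.9/0.85 = 5.7647
Step 4: 0.55 mL + 15.8 mL = 16.35 mL total → factor 16.35/0.55 = 29.727
Dilution factor to tube B = 82.381; to tube D = 14118
[tube B]/[tube D] = (factor to tube D)/(factor to tube B) = 14118/82.381 = 171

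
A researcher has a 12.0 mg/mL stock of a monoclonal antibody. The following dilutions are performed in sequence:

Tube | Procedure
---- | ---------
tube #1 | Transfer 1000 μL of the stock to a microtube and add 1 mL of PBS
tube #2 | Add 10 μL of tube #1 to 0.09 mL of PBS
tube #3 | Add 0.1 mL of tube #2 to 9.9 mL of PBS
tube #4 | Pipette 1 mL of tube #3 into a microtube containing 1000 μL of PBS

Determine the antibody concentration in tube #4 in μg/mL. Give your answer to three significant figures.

Step 1: 1000 μL + 1 mL = 2000 μL total → factor 2000/1000 = 2
Step 2: 10 μL + 0.09 mL = 100 μL total → factor 100/10 = 10
Step 3: 0.1 mL + 9.9 mL = 10 mL total → factor 10/0.1 = 100
Step 4: 1 mL + 1000 μL = 2 mL total → factor 2/1 = 2
Overall dilution factor = 2 × 10 × 100 × 2 = 4000
Final = 12.0 mg/mL / 4000 = 0.003000 mg/mL = 3.00 μg/mL

3.00 μg/mL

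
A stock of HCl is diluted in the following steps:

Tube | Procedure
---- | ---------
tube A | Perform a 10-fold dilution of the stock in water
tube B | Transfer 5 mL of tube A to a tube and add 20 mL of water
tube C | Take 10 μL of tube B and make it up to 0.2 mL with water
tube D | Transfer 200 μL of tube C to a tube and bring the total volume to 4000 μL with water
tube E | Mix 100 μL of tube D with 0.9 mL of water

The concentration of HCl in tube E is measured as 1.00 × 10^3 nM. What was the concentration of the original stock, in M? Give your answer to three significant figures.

0.200 M

Step 1: 10-fold → factor 10
Step 2: 5 mL + 20 mL = 25 mL total → factor 25/5 = 5
Step 3: 10 μL brought to 0.2 mL → factor 200/10 = 20
Step 4: 200 μL brought to 4000 μL → factor 4000/200 = 20
Step 5: 100 μL + 0.9 mL = 1000 μL total → factor 1000/100 = 10
Overall dilution factor = 10 × 5 × 20 × 20 × 10 = 2 × 10^5
Stock = 1.00 × 10^3 nM × 2 × 10^5 = 2.000 × 10^8 nM = 0.200 M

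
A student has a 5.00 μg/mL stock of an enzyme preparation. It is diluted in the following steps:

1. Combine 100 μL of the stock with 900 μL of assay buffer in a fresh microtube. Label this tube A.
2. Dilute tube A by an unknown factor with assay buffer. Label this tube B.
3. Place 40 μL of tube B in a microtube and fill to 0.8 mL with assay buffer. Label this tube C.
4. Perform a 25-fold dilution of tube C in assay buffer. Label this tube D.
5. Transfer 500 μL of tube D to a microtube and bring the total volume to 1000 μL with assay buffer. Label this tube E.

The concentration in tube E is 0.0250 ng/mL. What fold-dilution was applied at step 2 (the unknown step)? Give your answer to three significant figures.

20.0-fold

Step 1: 100 μL + 900 μL = 1000 μL total → factor 1000/100 = 10
Step 2: unknown factor x
Step 3: 40 μL brought to 0.8 mL → factor 800/40 = 20
Step 4: 25-fold → factor 25
Step 5: 500 μL brought to 1000 μL → factor 1000/500 = 2
Product of known-step factors = 10000
Overall factor = 5.00 μg/mL / (0.0250 ng/mL) = 2 × 10^5
x = 2 × 10^5 / 10000 = 20.0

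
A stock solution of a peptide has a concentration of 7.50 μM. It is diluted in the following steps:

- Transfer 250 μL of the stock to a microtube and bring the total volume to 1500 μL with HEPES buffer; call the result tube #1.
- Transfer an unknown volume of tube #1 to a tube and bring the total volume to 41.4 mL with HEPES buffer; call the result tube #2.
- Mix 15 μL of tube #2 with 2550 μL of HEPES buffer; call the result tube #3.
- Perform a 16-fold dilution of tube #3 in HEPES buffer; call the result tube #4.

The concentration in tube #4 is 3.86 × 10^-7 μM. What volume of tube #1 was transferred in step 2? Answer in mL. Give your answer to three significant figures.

Step 1: 250 μL brought to 1500 μL → factor 1500/250 = 6
Step 2: v brought to 41.4 mL → factor = 41.4 mL/v
Step 3: 15 μL + 2550 μL = 2565 μL total → factor 2565/15 = 171
Step 4: 16-fold → factor 16
Product of known-step factors = 16416
Overall factor = 7.50 μM / (3.86 × 10^-7 μM) = 1.943 × 10^7
Step-2 factor = 1.943 × 10^7 / 16416 = 1183.6
v = 41.4 mL / 1183.6 = 0.0350 mL

0.0350 mL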